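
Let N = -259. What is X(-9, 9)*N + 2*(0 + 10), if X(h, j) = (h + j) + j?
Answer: -2311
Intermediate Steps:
X(h, j) = h + 2*j
X(-9, 9)*N + 2*(0 + 10) = (-9 + 2*9)*(-259) + 2*(0 + 10) = (-9 + 18)*(-259) + 2*10 = 9*(-259) + 20 = -2331 + 20 = -2311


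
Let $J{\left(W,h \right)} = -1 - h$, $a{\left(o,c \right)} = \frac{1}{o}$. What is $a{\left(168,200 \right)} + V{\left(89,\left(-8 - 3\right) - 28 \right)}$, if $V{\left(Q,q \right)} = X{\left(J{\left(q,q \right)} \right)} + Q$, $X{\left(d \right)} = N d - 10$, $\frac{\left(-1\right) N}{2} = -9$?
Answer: $\frac{128185}{168} \approx 763.01$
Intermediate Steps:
$N = 18$ ($N = \left(-2\right) \left(-9\right) = 18$)
$X{\left(d \right)} = -10 + 18 d$ ($X{\left(d \right)} = 18 d - 10 = -10 + 18 d$)
$V{\left(Q,q \right)} = -28 + Q - 18 q$ ($V{\left(Q,q \right)} = \left(-10 + 18 \left(-1 - q\right)\right) + Q = \left(-10 - \left(18 + 18 q\right)\right) + Q = \left(-28 - 18 q\right) + Q = -28 + Q - 18 q$)
$a{\left(168,200 \right)} + V{\left(89,\left(-8 - 3\right) - 28 \right)} = \frac{1}{168} - \left(-61 + 18 \left(\left(-8 - 3\right) - 28\right)\right) = \frac{1}{168} - \left(-61 + 18 \left(-11 - 28\right)\right) = \frac{1}{168} - -763 = \frac{1}{168} + \left(-28 + 89 + 702\right) = \frac{1}{168} + 763 = \frac{128185}{168}$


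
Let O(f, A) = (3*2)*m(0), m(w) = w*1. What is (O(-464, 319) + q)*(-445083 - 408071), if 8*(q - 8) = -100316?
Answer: 10691299351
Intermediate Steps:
q = -25063/2 (q = 8 + (⅛)*(-100316) = 8 - 25079/2 = -25063/2 ≈ -12532.)
m(w) = w
O(f, A) = 0 (O(f, A) = (3*2)*0 = 6*0 = 0)
(O(-464, 319) + q)*(-445083 - 408071) = (0 - 25063/2)*(-445083 - 408071) = -25063/2*(-853154) = 10691299351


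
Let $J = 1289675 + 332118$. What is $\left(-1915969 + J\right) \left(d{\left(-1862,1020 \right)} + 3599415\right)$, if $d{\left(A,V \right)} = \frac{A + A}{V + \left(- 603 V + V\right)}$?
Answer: $- \frac{162275820535293056}{153255} \approx -1.0589 \cdot 10^{12}$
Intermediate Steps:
$J = 1621793$
$d{\left(A,V \right)} = - \frac{2 A}{601 V}$ ($d{\left(A,V \right)} = \frac{2 A}{V - 602 V} = \frac{2 A}{\left(-601\right) V} = 2 A \left(- \frac{1}{601 V}\right) = - \frac{2 A}{601 V}$)
$\left(-1915969 + J\right) \left(d{\left(-1862,1020 \right)} + 3599415\right) = \left(-1915969 + 1621793\right) \left(\left(- \frac{2}{601}\right) \left(-1862\right) \frac{1}{1020} + 3599415\right) = - 294176 \left(\left(- \frac{2}{601}\right) \left(-1862\right) \frac{1}{1020} + 3599415\right) = - 294176 \left(\frac{931}{153255} + 3599415\right) = \left(-294176\right) \frac{551628346756}{153255} = - \frac{162275820535293056}{153255}$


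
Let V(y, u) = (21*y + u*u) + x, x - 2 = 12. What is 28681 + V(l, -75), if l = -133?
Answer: 31527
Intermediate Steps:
x = 14 (x = 2 + 12 = 14)
V(y, u) = 14 + u² + 21*y (V(y, u) = (21*y + u*u) + 14 = (21*y + u²) + 14 = (u² + 21*y) + 14 = 14 + u² + 21*y)
28681 + V(l, -75) = 28681 + (14 + (-75)² + 21*(-133)) = 28681 + (14 + 5625 - 2793) = 28681 + 2846 = 31527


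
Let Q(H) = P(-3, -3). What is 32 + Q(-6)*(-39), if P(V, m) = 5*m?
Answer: 617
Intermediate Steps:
Q(H) = -15 (Q(H) = 5*(-3) = -15)
32 + Q(-6)*(-39) = 32 - 15*(-39) = 32 + 585 = 617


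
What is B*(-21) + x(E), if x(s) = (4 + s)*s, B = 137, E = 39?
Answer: -1200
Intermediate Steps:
x(s) = s*(4 + s)
B*(-21) + x(E) = 137*(-21) + 39*(4 + 39) = -2877 + 39*43 = -2877 + 1677 = -1200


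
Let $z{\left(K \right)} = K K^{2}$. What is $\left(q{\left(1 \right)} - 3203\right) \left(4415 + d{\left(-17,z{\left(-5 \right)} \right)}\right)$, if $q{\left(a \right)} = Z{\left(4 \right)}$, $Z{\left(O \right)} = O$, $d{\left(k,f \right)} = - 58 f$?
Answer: $-37316335$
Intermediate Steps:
$z{\left(K \right)} = K^{3}$
$q{\left(a \right)} = 4$
$\left(q{\left(1 \right)} - 3203\right) \left(4415 + d{\left(-17,z{\left(-5 \right)} \right)}\right) = \left(4 - 3203\right) \left(4415 - 58 \left(-5\right)^{3}\right) = - 3199 \left(4415 - -7250\right) = - 3199 \left(4415 + 7250\right) = \left(-3199\right) 11665 = -37316335$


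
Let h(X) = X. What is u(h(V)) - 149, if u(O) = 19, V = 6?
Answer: -130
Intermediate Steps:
u(h(V)) - 149 = 19 - 149 = -130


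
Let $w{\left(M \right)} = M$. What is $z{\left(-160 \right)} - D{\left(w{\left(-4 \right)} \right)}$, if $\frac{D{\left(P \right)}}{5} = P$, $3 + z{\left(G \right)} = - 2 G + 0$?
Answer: $337$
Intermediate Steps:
$z{\left(G \right)} = -3 - 2 G$ ($z{\left(G \right)} = -3 + \left(- 2 G + 0\right) = -3 - 2 G$)
$D{\left(P \right)} = 5 P$
$z{\left(-160 \right)} - D{\left(w{\left(-4 \right)} \right)} = \left(-3 - -320\right) - 5 \left(-4\right) = \left(-3 + 320\right) - -20 = 317 + 20 = 337$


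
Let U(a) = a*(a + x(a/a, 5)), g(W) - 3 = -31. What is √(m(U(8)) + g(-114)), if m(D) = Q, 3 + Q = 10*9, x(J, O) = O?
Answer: √59 ≈ 7.6811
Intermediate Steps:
g(W) = -28 (g(W) = 3 - 31 = -28)
U(a) = a*(5 + a) (U(a) = a*(a + 5) = a*(5 + a))
Q = 87 (Q = -3 + 10*9 = -3 + 90 = 87)
m(D) = 87
√(m(U(8)) + g(-114)) = √(87 - 28) = √59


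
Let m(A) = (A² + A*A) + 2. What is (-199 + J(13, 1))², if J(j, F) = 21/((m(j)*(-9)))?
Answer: 41203722169/1040400 ≈ 39604.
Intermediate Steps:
m(A) = 2 + 2*A² (m(A) = (A² + A²) + 2 = 2*A² + 2 = 2 + 2*A²)
J(j, F) = 21/(-18 - 18*j²) (J(j, F) = 21/(((2 + 2*j²)*(-9))) = 21/(-18 - 18*j²))
(-199 + J(13, 1))² = (-199 - 7/(6 + 6*13²))² = (-199 - 7/(6 + 6*169))² = (-199 - 7/(6 + 1014))² = (-199 - 7/1020)² = (-202987/1020)² = 41203722169/1040400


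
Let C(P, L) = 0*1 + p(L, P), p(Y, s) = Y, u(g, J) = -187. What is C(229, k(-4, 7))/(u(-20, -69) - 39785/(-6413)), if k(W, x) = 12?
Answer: -12826/193241 ≈ -0.066373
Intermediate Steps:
C(P, L) = L (C(P, L) = 0*1 + L = 0 + L = L)
C(229, k(-4, 7))/(u(-20, -69) - 39785/(-6413)) = 12/(-187 - 39785/(-6413)) = 12/(-187 - 39785*(-1)/6413) = 12/(-187 - 1*(-39785/6413)) = 12/(-187 + 39785/6413) = 12/(-1159446/6413) = 12*(-6413/1159446) = -12826/193241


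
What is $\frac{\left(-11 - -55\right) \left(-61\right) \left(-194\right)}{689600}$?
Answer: $\frac{65087}{86200} \approx 0.75507$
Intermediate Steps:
$\frac{\left(-11 - -55\right) \left(-61\right) \left(-194\right)}{689600} = \left(-11 + 55\right) \left(-61\right) \left(-194\right) \frac{1}{689600} = 44 \left(-61\right) \left(-194\right) \frac{1}{689600} = \left(-2684\right) \left(-194\right) \frac{1}{689600} = 520696 \cdot \frac{1}{689600} = \frac{65087}{86200}$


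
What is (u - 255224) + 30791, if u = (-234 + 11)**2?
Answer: -174704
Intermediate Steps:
u = 49729 (u = (-223)**2 = 49729)
(u - 255224) + 30791 = (49729 - 255224) + 30791 = -205495 + 30791 = -174704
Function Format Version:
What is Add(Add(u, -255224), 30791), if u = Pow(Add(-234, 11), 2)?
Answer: -174704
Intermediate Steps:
u = 49729 (u = Pow(-223, 2) = 49729)
Add(Add(u, -255224), 30791) = Add(Add(49729, -255224), 30791) = Add(-205495, 30791) = -174704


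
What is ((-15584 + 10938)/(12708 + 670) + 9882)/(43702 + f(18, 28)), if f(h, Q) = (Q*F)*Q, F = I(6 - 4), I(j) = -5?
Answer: 66098375/266101798 ≈ 0.24839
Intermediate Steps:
F = -5
f(h, Q) = -5*Q**2 (f(h, Q) = (Q*(-5))*Q = (-5*Q)*Q = -5*Q**2)
((-15584 + 10938)/(12708 + 670) + 9882)/(43702 + f(18, 28)) = ((-15584 + 10938)/(12708 + 670) + 9882)/(43702 - 5*28**2) = (-4646/13378 + 9882)/(43702 - 5*784) = (-4646*1/13378 + 9882)/(43702 - 3920) = (-2323/6689 + 9882)/39782 = (66098375/6689)*(1/39782) = 66098375/266101798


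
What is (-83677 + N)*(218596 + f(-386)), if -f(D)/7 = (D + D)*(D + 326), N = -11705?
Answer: 10076536008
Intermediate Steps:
f(D) = -14*D*(326 + D) (f(D) = -7*(D + D)*(D + 326) = -7*2*D*(326 + D) = -14*D*(326 + D))
(-83677 + N)*(218596 + f(-386)) = (-83677 - 11705)*(218596 - 14*(-386)*(326 - 386)) = -95382*(218596 - 14*(-386)*(-60)) = -95382*(218596 - 324240) = -95382*(-105644) = 10076536008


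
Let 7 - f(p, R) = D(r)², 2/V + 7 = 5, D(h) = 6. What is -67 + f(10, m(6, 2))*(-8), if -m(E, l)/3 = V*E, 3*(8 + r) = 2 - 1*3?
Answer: 165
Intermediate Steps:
r = -25/3 (r = -8 + (2 - 1*3)/3 = -8 + (2 - 3)/3 = -8 + (⅓)*(-1) = -8 - ⅓ = -25/3 ≈ -8.3333)
V = -1 (V = 2/(-7 + 5) = 2/(-2) = 2*(-½) = -1)
m(E, l) = 3*E (m(E, l) = -(-3)*E = 3*E)
f(p, R) = -29 (f(p, R) = 7 - 1*6² = 7 - 1*36 = 7 - 36 = -29)
-67 + f(10, m(6, 2))*(-8) = -67 - 29*(-8) = -67 + 232 = 165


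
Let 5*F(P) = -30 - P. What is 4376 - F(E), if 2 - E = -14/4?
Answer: 43831/10 ≈ 4383.1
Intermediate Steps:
E = 11/2 (E = 2 - (-14)/4 = 2 - 1*(-7/2) = 2 + 7/2 = 11/2 ≈ 5.5000)
F(P) = -6 - P/5 (F(P) = (-30 - P)/5 = -6 - P/5)
4376 - F(E) = 4376 - (-6 - ⅕*11/2) = 4376 - (-6 - 11/10) = 4376 - 1*(-71/10) = 4376 + 71/10 = 43831/10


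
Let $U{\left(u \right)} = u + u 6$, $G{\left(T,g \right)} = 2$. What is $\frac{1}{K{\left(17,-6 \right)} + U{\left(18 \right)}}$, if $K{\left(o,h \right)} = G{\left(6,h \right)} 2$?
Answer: $\frac{1}{130} \approx 0.0076923$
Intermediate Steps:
$K{\left(o,h \right)} = 4$ ($K{\left(o,h \right)} = 2 \cdot 2 = 4$)
$U{\left(u \right)} = 7 u$ ($U{\left(u \right)} = u + 6 u = 7 u$)
$\frac{1}{K{\left(17,-6 \right)} + U{\left(18 \right)}} = \frac{1}{4 + 7 \cdot 18} = \frac{1}{4 + 126} = \frac{1}{130}$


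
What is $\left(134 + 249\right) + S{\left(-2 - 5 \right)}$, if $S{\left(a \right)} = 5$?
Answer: $388$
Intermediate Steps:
$\left(134 + 249\right) + S{\left(-2 - 5 \right)} = \left(134 + 249\right) + 5 = 383 + 5 = 388$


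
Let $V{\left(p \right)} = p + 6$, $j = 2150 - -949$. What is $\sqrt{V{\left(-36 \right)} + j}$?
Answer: $3 \sqrt{341} \approx 55.399$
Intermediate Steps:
$j = 3099$ ($j = 2150 + 949 = 3099$)
$V{\left(p \right)} = 6 + p$
$\sqrt{V{\left(-36 \right)} + j} = \sqrt{\left(6 - 36\right) + 3099} = \sqrt{-30 + 3099} = \sqrt{3069} = 3 \sqrt{341}$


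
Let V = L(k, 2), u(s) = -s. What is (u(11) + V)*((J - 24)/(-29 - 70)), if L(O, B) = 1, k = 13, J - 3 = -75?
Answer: -320/33 ≈ -9.6970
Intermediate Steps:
J = -72 (J = 3 - 75 = -72)
V = 1
(u(11) + V)*((J - 24)/(-29 - 70)) = (-1*11 + 1)*((-72 - 24)/(-29 - 70)) = (-11 + 1)*(-96/(-99)) = -(-960)*(-1)/99 = -10*32/33 = -320/33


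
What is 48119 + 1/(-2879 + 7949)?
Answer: 243963331/5070 ≈ 48119.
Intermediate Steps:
48119 + 1/(-2879 + 7949) = 48119 + 1/5070 = 243963331/5070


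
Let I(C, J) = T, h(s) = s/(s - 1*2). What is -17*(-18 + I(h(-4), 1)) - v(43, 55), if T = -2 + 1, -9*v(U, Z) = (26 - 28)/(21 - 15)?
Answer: 8720/27 ≈ 322.96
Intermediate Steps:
h(s) = s/(-2 + s) (h(s) = s/(s - 2) = s/(-2 + s))
v(U, Z) = 1/27 (v(U, Z) = -(26 - 28)/(9*(21 - 15)) = -(-2)/(9*6) = -⅑*(-⅓) = 1/27)
T = -1
I(C, J) = -1
-17*(-18 + I(h(-4), 1)) - v(43, 55) = -17*(-18 - 1) - 1*1/27 = -17*(-19) - 1/27 = 323 - 1/27 = 8720/27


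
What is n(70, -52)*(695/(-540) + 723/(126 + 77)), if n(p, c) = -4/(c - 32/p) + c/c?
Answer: 12317149/5031558 ≈ 2.4480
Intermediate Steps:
n(p, c) = 1 - 4/(c - 32/p) (n(p, c) = -4/(c - 32/p) + 1 = 1 - 4/(c - 32/p))
n(70, -52)*(695/(-540) + 723/(126 + 77)) = ((-32 - 4*70 - 52*70)/(-32 - 52*70))*(695/(-540) + 723/(126 + 77)) = ((-32 - 280 - 3640)/(-32 - 3640))*(695*(-1/540) + 723/203) = (-3952/(-3672))*(-139/108 + 723*(1/203)) = (-1/3672*(-3952))*(-139/108 + 723/203) = (494/459)*(49867/21924) = 12317149/5031558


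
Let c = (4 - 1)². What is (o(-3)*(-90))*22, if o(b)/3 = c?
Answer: -53460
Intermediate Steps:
c = 9 (c = 3² = 9)
o(b) = 27 (o(b) = 3*9 = 27)
(o(-3)*(-90))*22 = (27*(-90))*22 = -2430*22 = -53460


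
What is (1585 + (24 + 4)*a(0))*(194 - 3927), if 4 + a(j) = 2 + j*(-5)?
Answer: -5707757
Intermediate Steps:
a(j) = -2 - 5*j (a(j) = -4 + (2 + j*(-5)) = -4 + (2 - 5*j) = -2 - 5*j)
(1585 + (24 + 4)*a(0))*(194 - 3927) = (1585 + (24 + 4)*(-2 - 5*0))*(194 - 3927) = (1585 + 28*(-2 + 0))*(-3733) = (1585 + 28*(-2))*(-3733) = (1585 - 56)*(-3733) = 1529*(-3733) = -5707757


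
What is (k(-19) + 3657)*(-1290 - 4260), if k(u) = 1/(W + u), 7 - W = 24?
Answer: -121777175/6 ≈ -2.0296e+7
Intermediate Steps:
W = -17 (W = 7 - 1*24 = 7 - 24 = -17)
k(u) = 1/(-17 + u)
(k(-19) + 3657)*(-1290 - 4260) = (1/(-17 - 19) + 3657)*(-1290 - 4260) = (1/(-36) + 3657)*(-5550) = (-1/36 + 3657)*(-5550) = (131651/36)*(-5550) = -121777175/6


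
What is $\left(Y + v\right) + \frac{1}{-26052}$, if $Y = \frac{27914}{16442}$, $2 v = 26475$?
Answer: $\frac{2835485199893}{214173492} \approx 13239.0$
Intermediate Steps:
$v = \frac{26475}{2}$ ($v = \frac{1}{2} \cdot 26475 = \frac{26475}{2} \approx 13238.0$)
$Y = \frac{13957}{8221}$ ($Y = 27914 \cdot \frac{1}{16442} = \frac{13957}{8221} \approx 1.6977$)
$\left(Y + v\right) + \frac{1}{-26052} = \left(\frac{13957}{8221} + \frac{26475}{2}\right) + \frac{1}{-26052} = \frac{217678889}{16442} - \frac{1}{26052} = \frac{2835485199893}{214173492}$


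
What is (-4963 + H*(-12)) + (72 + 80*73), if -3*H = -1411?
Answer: -4695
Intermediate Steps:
H = 1411/3 (H = -⅓*(-1411) = 1411/3 ≈ 470.33)
(-4963 + H*(-12)) + (72 + 80*73) = (-4963 + (1411/3)*(-12)) + (72 + 80*73) = (-4963 - 5644) + (72 + 5840) = -10607 + 5912 = -4695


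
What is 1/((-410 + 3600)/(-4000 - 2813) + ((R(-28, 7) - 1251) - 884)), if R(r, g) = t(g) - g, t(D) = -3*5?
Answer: -6813/14698831 ≈ -0.00046351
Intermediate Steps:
t(D) = -15
R(r, g) = -15 - g
1/((-410 + 3600)/(-4000 - 2813) + ((R(-28, 7) - 1251) - 884)) = 1/((-410 + 3600)/(-4000 - 2813) + (((-15 - 1*7) - 1251) - 884)) = 1/(3190/(-6813) + (((-15 - 7) - 1251) - 884)) = 1/(3190*(-1/6813) + ((-22 - 1251) - 884)) = 1/(-3190/6813 + (-1273 - 884)) = 1/(-3190/6813 - 2157) = 1/(-14698831/6813) = -6813/14698831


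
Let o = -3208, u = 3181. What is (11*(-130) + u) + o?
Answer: -1457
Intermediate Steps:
(11*(-130) + u) + o = (11*(-130) + 3181) - 3208 = (-1430 + 3181) - 3208 = 1751 - 3208 = -1457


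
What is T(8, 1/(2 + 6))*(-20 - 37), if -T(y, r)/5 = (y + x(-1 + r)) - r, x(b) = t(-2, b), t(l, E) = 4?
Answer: 27075/8 ≈ 3384.4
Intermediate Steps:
x(b) = 4
T(y, r) = -20 - 5*y + 5*r (T(y, r) = -5*((y + 4) - r) = -5*((4 + y) - r) = -5*(4 + y - r) = -20 - 5*y + 5*r)
T(8, 1/(2 + 6))*(-20 - 37) = (-20 - 5*8 + 5/(2 + 6))*(-20 - 37) = (-20 - 40 + 5/8)*(-57) = -475/8*(-57) = 27075/8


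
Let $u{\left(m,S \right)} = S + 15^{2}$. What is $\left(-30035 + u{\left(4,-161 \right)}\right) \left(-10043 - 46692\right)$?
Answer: $1700404685$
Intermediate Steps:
$u{\left(m,S \right)} = 225 + S$ ($u{\left(m,S \right)} = S + 225 = 225 + S$)
$\left(-30035 + u{\left(4,-161 \right)}\right) \left(-10043 - 46692\right) = \left(-30035 + \left(225 - 161\right)\right) \left(-10043 - 46692\right) = \left(-30035 + 64\right) \left(-56735\right) = \left(-29971\right) \left(-56735\right) = 1700404685$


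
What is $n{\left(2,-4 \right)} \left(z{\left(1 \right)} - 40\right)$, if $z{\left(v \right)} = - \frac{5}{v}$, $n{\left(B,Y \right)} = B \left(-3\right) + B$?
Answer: $180$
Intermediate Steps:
$n{\left(B,Y \right)} = - 2 B$ ($n{\left(B,Y \right)} = - 3 B + B = - 2 B$)
$n{\left(2,-4 \right)} \left(z{\left(1 \right)} - 40\right) = \left(-2\right) 2 \left(- \frac{5}{1} - 40\right) = - 4 \left(\left(-5\right) 1 - 40\right) = - 4 \left(-5 - 40\right) = \left(-4\right) \left(-45\right) = 180$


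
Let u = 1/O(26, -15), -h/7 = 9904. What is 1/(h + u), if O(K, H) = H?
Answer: -15/1039921 ≈ -1.4424e-5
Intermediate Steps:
h = -69328 (h = -7*9904 = -69328)
u = -1/15 (u = 1/(-15) = -1/15 ≈ -0.066667)
1/(h + u) = 1/(-69328 - 1/15) = 1/(-1039921/15) = -15/1039921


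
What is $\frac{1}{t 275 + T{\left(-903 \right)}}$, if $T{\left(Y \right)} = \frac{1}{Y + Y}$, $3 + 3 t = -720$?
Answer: $- \frac{1806}{119692651} \approx -1.5089 \cdot 10^{-5}$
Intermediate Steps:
$t = -241$ ($t = -1 + \frac{1}{3} \left(-720\right) = -1 - 240 = -241$)
$T{\left(Y \right)} = \frac{1}{2 Y}$
$\frac{1}{t 275 + T{\left(-903 \right)}} = \frac{1}{\left(-241\right) 275 + \frac{1}{2 \left(-903\right)}} = \frac{1}{-66275 + \frac{1}{2} \left(- \frac{1}{903}\right)} = \frac{1}{-66275 - \frac{1}{1806}} = \frac{1}{- \frac{119692651}{1806}} = - \frac{1806}{119692651}$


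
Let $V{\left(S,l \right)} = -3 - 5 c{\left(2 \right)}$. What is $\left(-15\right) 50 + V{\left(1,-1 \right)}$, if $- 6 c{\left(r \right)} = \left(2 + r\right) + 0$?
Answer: $- \frac{2249}{3} \approx -749.67$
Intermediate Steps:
$c{\left(r \right)} = - \frac{1}{3} - \frac{r}{6}$ ($c{\left(r \right)} = - \frac{\left(2 + r\right) + 0}{6} = - \frac{2 + r}{6} = - \frac{1}{3} - \frac{r}{6}$)
$V{\left(S,l \right)} = \frac{1}{3}$ ($V{\left(S,l \right)} = -3 - 5 \left(- \frac{1}{3} - \frac{1}{3}\right) = -3 - - \frac{10}{3} = -3 + \frac{10}{3} = \frac{1}{3}$)
$\left(-15\right) 50 + V{\left(1,-1 \right)} = \left(-15\right) 50 + \frac{1}{3} = -750 + \frac{1}{3} = - \frac{2249}{3}$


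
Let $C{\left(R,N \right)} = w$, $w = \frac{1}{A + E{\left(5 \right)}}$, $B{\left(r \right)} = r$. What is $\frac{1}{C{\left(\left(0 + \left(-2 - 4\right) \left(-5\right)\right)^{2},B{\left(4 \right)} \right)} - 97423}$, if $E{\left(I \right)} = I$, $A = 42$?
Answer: $- \frac{47}{4578880} \approx -1.0265 \cdot 10^{-5}$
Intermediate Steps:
$w = \frac{1}{47}$ ($w = \frac{1}{42 + 5} = \frac{1}{47} \approx 0.021277$)
$C{\left(R,N \right)} = \frac{1}{47}$
$\frac{1}{C{\left(\left(0 + \left(-2 - 4\right) \left(-5\right)\right)^{2},B{\left(4 \right)} \right)} - 97423} = \frac{1}{\frac{1}{47} - 97423} = \frac{1}{- \frac{4578880}{47}} = - \frac{47}{4578880}$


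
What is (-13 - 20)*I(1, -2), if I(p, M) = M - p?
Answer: 99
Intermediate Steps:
(-13 - 20)*I(1, -2) = (-13 - 20)*(-2 - 1*1) = -33*(-2 - 1) = -33*(-3) = 99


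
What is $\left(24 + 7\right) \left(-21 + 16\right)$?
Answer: $-155$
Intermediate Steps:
$\left(24 + 7\right) \left(-21 + 16\right) = 31 \left(-5\right) = -155$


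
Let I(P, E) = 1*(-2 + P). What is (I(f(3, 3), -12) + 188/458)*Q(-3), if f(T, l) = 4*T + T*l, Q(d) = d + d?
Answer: -26670/229 ≈ -116.46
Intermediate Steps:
Q(d) = 2*d
I(P, E) = -2 + P
(I(f(3, 3), -12) + 188/458)*Q(-3) = ((-2 + 3*(4 + 3)) + 188/458)*(2*(-3)) = ((-2 + 3*7) + 188*(1/458))*(-6) = ((-2 + 21) + 94/229)*(-6) = (19 + 94/229)*(-6) = (4445/229)*(-6) = -26670/229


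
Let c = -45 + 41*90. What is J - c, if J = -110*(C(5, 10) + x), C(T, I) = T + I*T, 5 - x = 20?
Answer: -8045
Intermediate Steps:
x = -15 (x = 5 - 1*20 = 5 - 20 = -15)
J = -4400 (J = -110*(5*(1 + 10) - 15) = -110*(5*11 - 15) = -110*(55 - 15) = -110*40 = -4400)
c = 3645 (c = -45 + 3690 = 3645)
J - c = -4400 - 1*3645 = -4400 - 3645 = -8045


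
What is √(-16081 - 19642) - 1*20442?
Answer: -20442 + I*√35723 ≈ -20442.0 + 189.01*I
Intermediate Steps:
√(-16081 - 19642) - 1*20442 = √(-35723) - 20442 = I*√35723 - 20442 = -20442 + I*√35723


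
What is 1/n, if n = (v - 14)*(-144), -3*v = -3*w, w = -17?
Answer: 1/4464 ≈ 0.00022401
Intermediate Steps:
v = -17 (v = -(-1)*(-17) = -⅓*51 = -17)
n = 4464 (n = (-17 - 14)*(-144) = -31*(-144) = 4464)
1/n = 1/4464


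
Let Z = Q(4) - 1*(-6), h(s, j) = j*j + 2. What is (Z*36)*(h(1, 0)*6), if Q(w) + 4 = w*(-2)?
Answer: -2592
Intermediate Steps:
Q(w) = -4 - 2*w (Q(w) = -4 + w*(-2) = -4 - 2*w)
h(s, j) = 2 + j² (h(s, j) = j² + 2 = 2 + j²)
Z = -6 (Z = (-4 - 2*4) - 1*(-6) = (-4 - 8) + 6 = -12 + 6 = -6)
(Z*36)*(h(1, 0)*6) = (-6*36)*((2 + 0²)*6) = -216*(2 + 0)*6 = -432*6 = -216*12 = -2592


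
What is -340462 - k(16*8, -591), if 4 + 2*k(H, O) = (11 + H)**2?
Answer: -700241/2 ≈ -3.5012e+5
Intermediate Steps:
k(H, O) = -2 + (11 + H)**2/2
-340462 - k(16*8, -591) = -340462 - (-2 + (11 + 16*8)**2/2) = -340462 - (-2 + (11 + 128)**2/2) = -340462 - (-2 + (1/2)*139**2) = -340462 - (-2 + (1/2)*19321) = -340462 - (-2 + 19321/2) = -340462 - 1*19317/2 = -340462 - 19317/2 = -700241/2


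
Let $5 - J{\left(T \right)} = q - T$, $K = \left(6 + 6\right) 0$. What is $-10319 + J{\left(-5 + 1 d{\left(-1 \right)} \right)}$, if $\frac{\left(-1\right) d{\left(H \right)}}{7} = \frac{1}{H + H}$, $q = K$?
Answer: $- \frac{20631}{2} \approx -10316.0$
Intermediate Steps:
$K = 0$ ($K = 12 \cdot 0 = 0$)
$q = 0$
$d{\left(H \right)} = - \frac{7}{2 H}$ ($d{\left(H \right)} = - \frac{7}{H + H} = - \frac{7}{2 H}$)
$J{\left(T \right)} = 5 + T$ ($J{\left(T \right)} = 5 - \left(0 - T\right) = 5 - - T = 5 + T$)
$-10319 + J{\left(-5 + 1 d{\left(-1 \right)} \right)} = -10319 + \left(5 - \left(5 - - \frac{7}{2 \left(-1\right)}\right)\right) = -10319 + \left(5 - \left(5 - \left(- \frac{7}{2}\right) \left(-1\right)\right)\right) = -10319 + \left(5 + \left(-5 + 1 \cdot \frac{7}{2}\right)\right) = -10319 + \left(5 + \left(-5 + \frac{7}{2}\right)\right) = -10319 + \left(5 - \frac{3}{2}\right) = -10319 + \frac{7}{2} = - \frac{20631}{2}$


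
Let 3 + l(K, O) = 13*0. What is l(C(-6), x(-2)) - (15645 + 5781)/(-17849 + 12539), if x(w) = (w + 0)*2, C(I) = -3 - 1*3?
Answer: 916/885 ≈ 1.0350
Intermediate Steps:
C(I) = -6 (C(I) = -3 - 3 = -6)
x(w) = 2*w (x(w) = w*2 = 2*w)
l(K, O) = -3 (l(K, O) = -3 + 13*0 = -3 + 0 = -3)
l(C(-6), x(-2)) - (15645 + 5781)/(-17849 + 12539) = -3 - (15645 + 5781)/(-17849 + 12539) = -3 - 21426/(-5310) = -3 - 21426*(-1)/5310 = -3 - 1*(-3571/885) = -3 + 3571/885 = 916/885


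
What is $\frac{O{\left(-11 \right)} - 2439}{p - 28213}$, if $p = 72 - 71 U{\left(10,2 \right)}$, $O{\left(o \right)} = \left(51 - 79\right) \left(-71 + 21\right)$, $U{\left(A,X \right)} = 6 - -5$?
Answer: $\frac{1039}{28922} \approx 0.035924$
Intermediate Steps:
$U{\left(A,X \right)} = 11$ ($U{\left(A,X \right)} = 6 + 5 = 11$)
$O{\left(o \right)} = 1400$ ($O{\left(o \right)} = \left(-28\right) \left(-50\right) = 1400$)
$p = -709$ ($p = 72 - 781 = -709$)
$\frac{O{\left(-11 \right)} - 2439}{p - 28213} = \frac{1400 - 2439}{-709 - 28213} = - \frac{1039}{-28922} = \left(-1039\right) \left(- \frac{1}{28922}\right) = \frac{1039}{28922}$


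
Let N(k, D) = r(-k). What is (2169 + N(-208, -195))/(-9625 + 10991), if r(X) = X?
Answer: 2377/1366 ≈ 1.7401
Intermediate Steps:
N(k, D) = -k
(2169 + N(-208, -195))/(-9625 + 10991) = (2169 - 1*(-208))/(-9625 + 10991) = (2169 + 208)/1366 = 2377*(1/1366) = 2377/1366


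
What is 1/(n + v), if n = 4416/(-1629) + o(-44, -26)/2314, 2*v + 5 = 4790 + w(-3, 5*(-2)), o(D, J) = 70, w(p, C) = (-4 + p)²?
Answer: 628251/1516798568 ≈ 0.00041420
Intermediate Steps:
v = 2417 (v = -5/2 + (4790 + (-4 - 3)²)/2 = -5/2 + (4790 + (-7)²)/2 = -5/2 + (4790 + 49)/2 = -5/2 + (½)*4839 = -5/2 + 4839/2 = 2417)
n = -1684099/628251 (n = 4416/(-1629) + 70/2314 = 4416*(-1/1629) + 70*(1/2314) = -1472/543 + 35/1157 = -1684099/628251 ≈ -2.6806)
1/(n + v) = 1/(-1684099/628251 + 2417) = 1/(1516798568/628251) = 628251/1516798568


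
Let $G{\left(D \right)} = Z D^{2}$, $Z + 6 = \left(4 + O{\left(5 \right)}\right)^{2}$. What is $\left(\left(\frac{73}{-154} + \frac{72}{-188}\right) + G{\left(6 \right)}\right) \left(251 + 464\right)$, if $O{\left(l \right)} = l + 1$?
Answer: $\frac{1591667285}{658} \approx 2.4189 \cdot 10^{6}$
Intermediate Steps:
$O{\left(l \right)} = 1 + l$
$Z = 94$ ($Z = -6 + \left(4 + \left(1 + 5\right)\right)^{2} = -6 + \left(4 + 6\right)^{2} = -6 + 10^{2} = -6 + 100 = 94$)
$G{\left(D \right)} = 94 D^{2}$
$\left(\left(\frac{73}{-154} + \frac{72}{-188}\right) + G{\left(6 \right)}\right) \left(251 + 464\right) = \left(\left(\frac{73}{-154} + \frac{72}{-188}\right) + 94 \cdot 6^{2}\right) \left(251 + 464\right) = \left(\left(73 \left(- \frac{1}{154}\right) + 72 \left(- \frac{1}{188}\right)\right) + 94 \cdot 36\right) 715 = \left(\left(- \frac{73}{154} - \frac{18}{47}\right) + 3384\right) 715 = \left(- \frac{6203}{7238} + 3384\right) 715 = \frac{24487189}{7238} \cdot 715 = \frac{1591667285}{658}$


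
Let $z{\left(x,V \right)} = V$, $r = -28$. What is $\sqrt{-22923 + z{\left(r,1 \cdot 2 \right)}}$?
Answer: $i \sqrt{22921} \approx 151.4 i$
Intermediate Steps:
$\sqrt{-22923 + z{\left(r,1 \cdot 2 \right)}} = \sqrt{-22923 + 1 \cdot 2} = \sqrt{-22923 + 2} = \sqrt{-22921} = i \sqrt{22921}$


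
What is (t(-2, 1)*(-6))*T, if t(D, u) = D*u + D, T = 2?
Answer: 48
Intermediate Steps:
t(D, u) = D + D*u
(t(-2, 1)*(-6))*T = (-2*(1 + 1)*(-6))*2 = (-2*2*(-6))*2 = -4*(-6)*2 = 24*2 = 48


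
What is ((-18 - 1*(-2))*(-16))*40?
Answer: 10240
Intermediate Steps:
((-18 - 1*(-2))*(-16))*40 = ((-18 + 2)*(-16))*40 = -16*(-16)*40 = 256*40 = 10240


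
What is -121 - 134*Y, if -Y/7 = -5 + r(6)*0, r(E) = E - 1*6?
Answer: -4811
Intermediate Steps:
r(E) = -6 + E (r(E) = E - 6 = -6 + E)
Y = 35 (Y = -7*(-5 + (-6 + 6)*0) = -7*(-5 + 0*0) = -7*(-5 + 0) = -7*(-5) = 35)
-121 - 134*Y = -121 - 134*35 = -121 - 4690 = -4811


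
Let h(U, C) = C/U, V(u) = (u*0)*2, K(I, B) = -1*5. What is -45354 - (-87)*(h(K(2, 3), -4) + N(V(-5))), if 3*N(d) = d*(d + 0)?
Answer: -226422/5 ≈ -45284.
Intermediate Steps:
K(I, B) = -5
V(u) = 0 (V(u) = 0*2 = 0)
N(d) = d²/3 (N(d) = (d*(d + 0))/3 = (d*d)/3 = d²/3)
-45354 - (-87)*(h(K(2, 3), -4) + N(V(-5))) = -45354 - (-87)*(-4/(-5) + (⅓)*0²) = -45354 - (-87)*(-4*(-⅕) + (⅓)*0) = -45354 - (-87)*(⅘ + 0) = -45354 - (-87)*4/5 = -45354 - 1*(-348/5) = -45354 + 348/5 = -226422/5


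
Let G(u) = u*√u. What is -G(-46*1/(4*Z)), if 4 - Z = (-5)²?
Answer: -23*√966/1764 ≈ -0.40525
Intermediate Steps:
Z = -21 (Z = 4 - 1*(-5)² = 4 - 1*25 = 4 - 25 = -21)
G(u) = u^(3/2)
-G(-46*1/(4*Z)) = -(-46/(4*(-21)))^(3/2) = -(-46/(-84))^(3/2) = -(-46*(-1/84))^(3/2) = -(23/42)^(3/2) = -23*√966/1764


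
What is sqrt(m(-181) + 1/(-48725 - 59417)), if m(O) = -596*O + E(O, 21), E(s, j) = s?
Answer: sqrt(1259459872493838)/108142 ≈ 328.17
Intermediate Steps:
m(O) = -595*O (m(O) = -596*O + O = -595*O)
sqrt(m(-181) + 1/(-48725 - 59417)) = sqrt(-595*(-181) + 1/(-48725 - 59417)) = sqrt(107695 + 1/(-108142)) = sqrt(107695 - 1/108142) = sqrt(11646352689/108142) = sqrt(1259459872493838)/108142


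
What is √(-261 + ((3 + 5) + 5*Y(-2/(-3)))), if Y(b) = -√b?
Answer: √(-2277 - 15*√6)/3 ≈ 16.034*I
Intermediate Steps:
√(-261 + ((3 + 5) + 5*Y(-2/(-3)))) = √(-261 + ((3 + 5) + 5*(-√(-2/(-3))))) = √(-261 + (8 + 5*(-√(-2*(-⅓))))) = √(-261 + (8 + 5*(-√(⅔)))) = √(-261 + (8 + 5*(-√6/3))) = √(-261 + (8 - 5*√6/3)) = √(-253 - 5*√6/3)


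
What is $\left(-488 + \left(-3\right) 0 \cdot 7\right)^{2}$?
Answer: $238144$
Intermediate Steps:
$\left(-488 + \left(-3\right) 0 \cdot 7\right)^{2} = \left(-488 + 0 \cdot 7\right)^{2} = \left(-488 + 0\right)^{2} = \left(-488\right)^{2} = 238144$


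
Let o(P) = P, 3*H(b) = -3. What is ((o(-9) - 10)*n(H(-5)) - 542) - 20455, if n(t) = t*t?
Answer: -21016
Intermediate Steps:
H(b) = -1 (H(b) = (⅓)*(-3) = -1)
n(t) = t²
((o(-9) - 10)*n(H(-5)) - 542) - 20455 = ((-9 - 10)*(-1)² - 542) - 20455 = (-19*1 - 542) - 20455 = (-19 - 542) - 20455 = -561 - 20455 = -21016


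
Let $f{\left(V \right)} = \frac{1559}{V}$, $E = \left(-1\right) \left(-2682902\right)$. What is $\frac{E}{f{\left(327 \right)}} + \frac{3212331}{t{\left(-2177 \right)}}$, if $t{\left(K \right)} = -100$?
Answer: $\frac{82722871371}{155900} \approx 5.3062 \cdot 10^{5}$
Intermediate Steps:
$E = 2682902$
$\frac{E}{f{\left(327 \right)}} + \frac{3212331}{t{\left(-2177 \right)}} = \frac{2682902}{1559 \cdot \frac{1}{327}} + \frac{3212331}{-100} = \frac{2682902}{1559 \cdot \frac{1}{327}} + 3212331 \left(- \frac{1}{100}\right) = \frac{2682902}{\frac{1559}{327}} - \frac{3212331}{100} = 2682902 \cdot \frac{327}{1559} - \frac{3212331}{100} = \frac{877308954}{1559} - \frac{3212331}{100} = \frac{82722871371}{155900}$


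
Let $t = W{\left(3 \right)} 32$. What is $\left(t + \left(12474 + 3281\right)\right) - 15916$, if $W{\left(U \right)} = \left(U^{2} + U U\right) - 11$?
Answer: $63$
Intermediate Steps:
$W{\left(U \right)} = -11 + 2 U^{2}$ ($W{\left(U \right)} = \left(U^{2} + U^{2}\right) - 11 = 2 U^{2} - 11 = -11 + 2 U^{2}$)
$t = 224$ ($t = \left(-11 + 2 \cdot 3^{2}\right) 32 = \left(-11 + 2 \cdot 9\right) 32 = \left(-11 + 18\right) 32 = 7 \cdot 32 = 224$)
$\left(t + \left(12474 + 3281\right)\right) - 15916 = \left(224 + \left(12474 + 3281\right)\right) - 15916 = \left(224 + 15755\right) - 15916 = 15979 - 15916 = 63$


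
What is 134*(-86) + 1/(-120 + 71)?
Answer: -564677/49 ≈ -11524.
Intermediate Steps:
134*(-86) + 1/(-120 + 71) = -11524 + 1/(-49) = -11524 - 1/49 = -564677/49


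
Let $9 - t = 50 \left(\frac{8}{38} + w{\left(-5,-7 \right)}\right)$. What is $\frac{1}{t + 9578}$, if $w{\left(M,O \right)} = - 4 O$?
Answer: $\frac{19}{155353} \approx 0.0001223$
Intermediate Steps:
$t = - \frac{26629}{19}$ ($t = 9 - 50 \left(\frac{8}{38} - -28\right) = 9 - 50 \left(8 \cdot \frac{1}{38} + 28\right) = 9 - 50 \left(\frac{4}{19} + 28\right) = 9 - 50 \cdot \frac{536}{19} = 9 - \frac{26800}{19} = - \frac{26629}{19} \approx -1401.5$)
$\frac{1}{t + 9578} = \frac{1}{- \frac{26629}{19} + 9578} = \frac{1}{\frac{155353}{19}} = \frac{19}{155353}$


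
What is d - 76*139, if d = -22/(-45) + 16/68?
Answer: -8080906/765 ≈ -10563.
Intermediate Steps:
d = 554/765 (d = -22*(-1/45) + 16*(1/68) = 22/45 + 4/17 = 554/765 ≈ 0.72418)
d - 76*139 = 554/765 - 76*139 = 554/765 - 10564 = -8080906/765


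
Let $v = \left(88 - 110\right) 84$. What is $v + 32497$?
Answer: $30649$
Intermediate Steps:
$v = -1848$ ($v = \left(-22\right) 84 = -1848$)
$v + 32497 = -1848 + 32497 = 30649$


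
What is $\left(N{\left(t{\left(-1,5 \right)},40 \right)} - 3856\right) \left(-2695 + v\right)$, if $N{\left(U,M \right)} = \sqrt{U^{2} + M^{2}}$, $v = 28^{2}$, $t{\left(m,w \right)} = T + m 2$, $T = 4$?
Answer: $7368816 - 3822 \sqrt{401} \approx 7.2923 \cdot 10^{6}$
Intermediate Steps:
$t{\left(m,w \right)} = 4 + 2 m$ ($t{\left(m,w \right)} = 4 + m 2 = 4 + 2 m$)
$v = 784$
$N{\left(U,M \right)} = \sqrt{M^{2} + U^{2}}$
$\left(N{\left(t{\left(-1,5 \right)},40 \right)} - 3856\right) \left(-2695 + v\right) = \left(\sqrt{40^{2} + \left(4 + 2 \left(-1\right)\right)^{2}} - 3856\right) \left(-2695 + 784\right) = \left(\sqrt{1600 + \left(4 - 2\right)^{2}} - 3856\right) \left(-1911\right) = \left(\sqrt{1600 + 2^{2}} - 3856\right) \left(-1911\right) = \left(\sqrt{1600 + 4} - 3856\right) \left(-1911\right) = \left(\sqrt{1604} - 3856\right) \left(-1911\right) = \left(2 \sqrt{401} - 3856\right) \left(-1911\right) = \left(-3856 + 2 \sqrt{401}\right) \left(-1911\right) = 7368816 - 3822 \sqrt{401}$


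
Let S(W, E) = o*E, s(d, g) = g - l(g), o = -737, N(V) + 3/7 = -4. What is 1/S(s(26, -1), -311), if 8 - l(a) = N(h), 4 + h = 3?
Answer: 1/229207 ≈ 4.3629e-6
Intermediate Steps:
h = -1 (h = -4 + 3 = -1)
N(V) = -31/7 (N(V) = -3/7 - 4 = -31/7)
l(a) = 87/7 (l(a) = 8 - 1*(-31/7) = 8 + 31/7 = 87/7)
s(d, g) = -87/7 + g (s(d, g) = g - 1*87/7 = g - 87/7 = -87/7 + g)
S(W, E) = -737*E
1/S(s(26, -1), -311) = 1/(-737*(-311)) = 1/229207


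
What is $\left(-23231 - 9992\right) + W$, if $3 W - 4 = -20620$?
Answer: $-40095$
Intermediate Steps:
$W = -6872$ ($W = \frac{4}{3} + \frac{1}{3} \left(-20620\right) = \frac{4}{3} - \frac{20620}{3} = -6872$)
$\left(-23231 - 9992\right) + W = \left(-23231 - 9992\right) - 6872 = -33223 - 6872 = -40095$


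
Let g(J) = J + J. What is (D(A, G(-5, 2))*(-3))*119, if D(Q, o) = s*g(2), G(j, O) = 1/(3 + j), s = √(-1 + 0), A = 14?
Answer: -1428*I ≈ -1428.0*I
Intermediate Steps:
s = I (s = √(-1) = I ≈ 1.0*I)
g(J) = 2*J
D(Q, o) = 4*I (D(Q, o) = I*(2*2) = I*4 = 4*I)
(D(A, G(-5, 2))*(-3))*119 = ((4*I)*(-3))*119 = -12*I*119 = -1428*I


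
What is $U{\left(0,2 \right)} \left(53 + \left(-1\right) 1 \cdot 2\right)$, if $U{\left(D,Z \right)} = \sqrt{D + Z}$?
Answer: $51 \sqrt{2} \approx 72.125$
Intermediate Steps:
$U{\left(0,2 \right)} \left(53 + \left(-1\right) 1 \cdot 2\right) = \sqrt{0 + 2} \left(53 + \left(-1\right) 1 \cdot 2\right) = \sqrt{2} \left(53 - 2\right) = \sqrt{2} \cdot 51 = 51 \sqrt{2}$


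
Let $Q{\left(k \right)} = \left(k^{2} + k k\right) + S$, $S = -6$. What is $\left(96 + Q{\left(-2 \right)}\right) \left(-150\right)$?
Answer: $-14700$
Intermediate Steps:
$Q{\left(k \right)} = -6 + 2 k^{2}$ ($Q{\left(k \right)} = \left(k^{2} + k k\right) - 6 = \left(k^{2} + k^{2}\right) - 6 = 2 k^{2} - 6 = -6 + 2 k^{2}$)
$\left(96 + Q{\left(-2 \right)}\right) \left(-150\right) = \left(96 - \left(6 - 2 \left(-2\right)^{2}\right)\right) \left(-150\right) = \left(96 + \left(-6 + 2 \cdot 4\right)\right) \left(-150\right) = \left(96 + \left(-6 + 8\right)\right) \left(-150\right) = \left(96 + 2\right) \left(-150\right) = 98 \left(-150\right) = -14700$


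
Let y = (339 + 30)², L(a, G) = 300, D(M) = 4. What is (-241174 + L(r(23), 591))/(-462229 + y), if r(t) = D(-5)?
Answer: 120437/163034 ≈ 0.73872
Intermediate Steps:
r(t) = 4
y = 136161 (y = 369² = 136161)
(-241174 + L(r(23), 591))/(-462229 + y) = (-241174 + 300)/(-462229 + 136161) = -240874/(-326068) = -240874*(-1/326068) = 120437/163034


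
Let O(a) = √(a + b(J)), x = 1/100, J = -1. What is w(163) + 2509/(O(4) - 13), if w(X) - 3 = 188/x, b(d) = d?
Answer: 3088681/166 - 2509*√3/166 ≈ 18580.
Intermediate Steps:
x = 1/100 ≈ 0.010000
O(a) = √(-1 + a) (O(a) = √(a - 1) = √(-1 + a))
w(X) = 18803 (w(X) = 3 + 188/(1/100) = 3 + 188*100 = 3 + 18800 = 18803)
w(163) + 2509/(O(4) - 13) = 18803 + 2509/(√(-1 + 4) - 13) = 18803 + 2509/(√3 - 13) = 18803 + 2509/(-13 + √3)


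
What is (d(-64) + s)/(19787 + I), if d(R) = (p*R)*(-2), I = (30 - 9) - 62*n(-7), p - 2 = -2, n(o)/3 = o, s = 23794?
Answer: 11897/10555 ≈ 1.1271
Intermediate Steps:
n(o) = 3*o
p = 0 (p = 2 - 2 = 0)
I = 1323 (I = (30 - 9) - 186*(-7) = 21 - 62*(-21) = 21 + 1302 = 1323)
d(R) = 0 (d(R) = (0*R)*(-2) = 0*(-2) = 0)
(d(-64) + s)/(19787 + I) = (0 + 23794)/(19787 + 1323) = 23794/21110 = 23794*(1/21110) = 11897/10555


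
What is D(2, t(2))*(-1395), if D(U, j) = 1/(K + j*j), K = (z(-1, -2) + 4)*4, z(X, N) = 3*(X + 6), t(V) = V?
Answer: -279/16 ≈ -17.438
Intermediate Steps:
z(X, N) = 18 + 3*X (z(X, N) = 3*(6 + X) = 18 + 3*X)
K = 76 (K = ((18 + 3*(-1)) + 4)*4 = ((18 - 3) + 4)*4 = (15 + 4)*4 = 19*4 = 76)
D(U, j) = 1/(76 + j**2) (D(U, j) = 1/(76 + j*j) = 1/(76 + j**2))
D(2, t(2))*(-1395) = -1395/(76 + 2**2) = -1395/(76 + 4) = -1395/80 = (1/80)*(-1395) = -279/16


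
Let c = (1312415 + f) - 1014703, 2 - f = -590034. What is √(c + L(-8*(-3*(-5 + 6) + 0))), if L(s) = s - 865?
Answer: √886907 ≈ 941.76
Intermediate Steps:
f = 590036 (f = 2 - 1*(-590034) = 2 + 590034 = 590036)
L(s) = -865 + s
c = 887748 (c = (1312415 + 590036) - 1014703 = 1902451 - 1014703 = 887748)
√(c + L(-8*(-3*(-5 + 6) + 0))) = √(887748 + (-865 - 8*(-3*(-5 + 6) + 0))) = √(887748 + (-865 - 8*(-3*1 + 0))) = √(887748 + (-865 - 8*(-3 + 0))) = √(887748 + (-865 - 8*(-3))) = √(887748 + (-865 + 24)) = √(887748 - 841) = √886907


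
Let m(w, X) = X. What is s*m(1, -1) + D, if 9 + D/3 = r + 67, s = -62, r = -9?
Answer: 209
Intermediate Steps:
D = 147 (D = -27 + 3*(-9 + 67) = -27 + 3*58 = -27 + 174 = 147)
s*m(1, -1) + D = -62*(-1) + 147 = 62 + 147 = 209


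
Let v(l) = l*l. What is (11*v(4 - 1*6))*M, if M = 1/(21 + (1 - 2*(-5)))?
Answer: 11/8 ≈ 1.3750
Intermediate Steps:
v(l) = l**2
M = 1/32 (M = 1/(21 + (1 + 10)) = 1/(21 + 11) = 1/32 ≈ 0.031250)
(11*v(4 - 1*6))*M = (11*(4 - 1*6)**2)*(1/32) = (11*(4 - 6)**2)*(1/32) = (11*(-2)**2)*(1/32) = (11*4)*(1/32) = 44*(1/32) = 11/8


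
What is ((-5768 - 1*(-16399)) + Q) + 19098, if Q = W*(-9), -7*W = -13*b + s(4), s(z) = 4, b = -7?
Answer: 208958/7 ≈ 29851.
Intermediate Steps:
W = -95/7 (W = -(-13*(-7) + 4)/7 = -(91 + 4)/7 = -1/7*95 = -95/7 ≈ -13.571)
Q = 855/7 (Q = -95/7*(-9) = 855/7 ≈ 122.14)
((-5768 - 1*(-16399)) + Q) + 19098 = ((-5768 - 1*(-16399)) + 855/7) + 19098 = ((-5768 + 16399) + 855/7) + 19098 = (10631 + 855/7) + 19098 = 75272/7 + 19098 = 208958/7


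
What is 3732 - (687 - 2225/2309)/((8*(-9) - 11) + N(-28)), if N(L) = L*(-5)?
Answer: 489595658/131613 ≈ 3720.0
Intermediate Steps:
N(L) = -5*L
3732 - (687 - 2225/2309)/((8*(-9) - 11) + N(-28)) = 3732 - (687 - 2225/2309)/((8*(-9) - 11) - 5*(-28)) = 3732 - (687 - 2225*1/2309)/((-72 - 11) + 140) = 3732 - (687 - 2225/2309)/(-83 + 140) = 3732 - 1584058/(2309*57) = 3732 - 1*1584058/131613 = 3732 - 1584058/131613 = 489595658/131613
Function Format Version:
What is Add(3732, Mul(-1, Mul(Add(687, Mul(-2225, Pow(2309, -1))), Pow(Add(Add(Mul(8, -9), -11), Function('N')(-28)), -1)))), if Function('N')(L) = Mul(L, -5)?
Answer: Rational(489595658, 131613) ≈ 3720.0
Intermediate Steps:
Function('N')(L) = Mul(-5, L)
Add(3732, Mul(-1, Mul(Add(687, Mul(-2225, Pow(2309, -1))), Pow(Add(Add(Mul(8, -9), -11), Function('N')(-28)), -1)))) = Add(3732, Mul(-1, Mul(Add(687, Mul(-2225, Pow(2309, -1))), Pow(Add(Add(Mul(8, -9), -11), Mul(-5, -28)), -1)))) = Add(3732, Mul(-1, Mul(Add(687, Mul(-2225, Rational(1, 2309))), Pow(Add(Add(-72, -11), 140), -1)))) = Add(3732, Mul(-1, Mul(Add(687, Rational(-2225, 2309)), Pow(Add(-83, 140), -1)))) = Add(3732, Mul(-1, Mul(Rational(1584058, 2309), Pow(57, -1)))) = Add(3732, Mul(-1, Mul(Rational(1584058, 2309), Rational(1, 57)))) = Add(3732, Mul(-1, Rational(1584058, 131613))) = Add(3732, Rational(-1584058, 131613)) = Rational(489595658, 131613)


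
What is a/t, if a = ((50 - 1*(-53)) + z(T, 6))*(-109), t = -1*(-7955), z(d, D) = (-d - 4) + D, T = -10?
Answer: -2507/1591 ≈ -1.5757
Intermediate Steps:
z(d, D) = -4 + D - d (z(d, D) = (-4 - d) + D = -4 + D - d)
t = 7955
a = -12535 (a = ((50 - 1*(-53)) + (-4 + 6 - 1*(-10)))*(-109) = ((50 + 53) + (-4 + 6 + 10))*(-109) = (103 + 12)*(-109) = 115*(-109) = -12535)
a/t = -12535/7955 = -12535*1/7955 = -2507/1591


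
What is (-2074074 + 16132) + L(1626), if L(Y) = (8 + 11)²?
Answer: -2057581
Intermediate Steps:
L(Y) = 361 (L(Y) = 19² = 361)
(-2074074 + 16132) + L(1626) = (-2074074 + 16132) + 361 = -2057942 + 361 = -2057581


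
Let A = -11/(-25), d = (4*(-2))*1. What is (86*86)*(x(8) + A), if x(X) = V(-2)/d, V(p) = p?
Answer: 127581/25 ≈ 5103.2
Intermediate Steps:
d = -8 (d = -8*1 = -8)
A = 11/25 (A = -11*(-1/25) = 11/25 ≈ 0.44000)
x(X) = 1/4 (x(X) = -2/(-8) = -2*(-1/8) = 1/4)
(86*86)*(x(8) + A) = (86*86)*(1/4 + 11/25) = 7396*(69/100) = 127581/25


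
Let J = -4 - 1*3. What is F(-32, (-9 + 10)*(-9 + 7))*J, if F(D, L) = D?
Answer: 224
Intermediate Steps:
J = -7 (J = -4 - 3 = -7)
F(-32, (-9 + 10)*(-9 + 7))*J = -32*(-7) = 224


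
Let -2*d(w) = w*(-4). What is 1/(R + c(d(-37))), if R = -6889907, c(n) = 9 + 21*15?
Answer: -1/6889583 ≈ -1.4515e-7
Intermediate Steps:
d(w) = 2*w (d(w) = -w*(-4)/2 = -(-2)*w = 2*w)
c(n) = 324 (c(n) = 9 + 315 = 324)
1/(R + c(d(-37))) = 1/(-6889907 + 324) = 1/(-6889583) = -1/6889583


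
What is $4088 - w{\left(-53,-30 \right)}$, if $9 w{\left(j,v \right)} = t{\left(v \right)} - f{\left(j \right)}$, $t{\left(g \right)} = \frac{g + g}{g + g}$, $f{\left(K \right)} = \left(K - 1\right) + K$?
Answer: $4076$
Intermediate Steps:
$f{\left(K \right)} = -1 + 2 K$ ($f{\left(K \right)} = \left(-1 + K\right) + K = -1 + 2 K$)
$t{\left(g \right)} = 1$ ($t{\left(g \right)} = \frac{2 g}{2 g} = 2 g \frac{1}{2 g} = 1$)
$w{\left(j,v \right)} = \frac{2}{9} - \frac{2 j}{9}$ ($w{\left(j,v \right)} = \frac{1 - \left(-1 + 2 j\right)}{9} = \frac{2 - 2 j}{9} = \frac{2}{9} - \frac{2 j}{9}$)
$4088 - w{\left(-53,-30 \right)} = 4088 - \left(\frac{2}{9} - - \frac{106}{9}\right) = 4088 - \left(\frac{2}{9} + \frac{106}{9}\right) = 4088 - 12 = 4076$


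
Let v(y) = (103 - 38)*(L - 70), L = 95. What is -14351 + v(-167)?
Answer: -12726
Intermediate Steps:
v(y) = 1625 (v(y) = (103 - 38)*(95 - 70) = 65*25 = 1625)
-14351 + v(-167) = -14351 + 1625 = -12726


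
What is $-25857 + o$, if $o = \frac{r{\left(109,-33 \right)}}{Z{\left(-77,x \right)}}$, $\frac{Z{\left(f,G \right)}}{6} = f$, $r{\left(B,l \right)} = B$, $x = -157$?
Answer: $- \frac{11946043}{462} \approx -25857.0$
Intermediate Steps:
$Z{\left(f,G \right)} = 6 f$
$o = - \frac{109}{462}$ ($o = \frac{109}{6 \left(-77\right)} = \frac{109}{-462} = 109 \left(- \frac{1}{462}\right) = - \frac{109}{462} \approx -0.23593$)
$-25857 + o = -25857 - \frac{109}{462} = - \frac{11946043}{462}$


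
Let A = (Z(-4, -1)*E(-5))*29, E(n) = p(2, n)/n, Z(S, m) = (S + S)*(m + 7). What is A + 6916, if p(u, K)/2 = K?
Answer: 4132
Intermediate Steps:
Z(S, m) = 2*S*(7 + m) (Z(S, m) = (2*S)*(7 + m) = 2*S*(7 + m))
p(u, K) = 2*K
E(n) = 2 (E(n) = (2*n)/n = 2)
A = -2784 (A = ((2*(-4)*(7 - 1))*2)*29 = ((2*(-4)*6)*2)*29 = -48*2*29 = -96*29 = -2784)
A + 6916 = -2784 + 6916 = 4132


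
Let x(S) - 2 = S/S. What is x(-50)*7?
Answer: 21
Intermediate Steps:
x(S) = 3 (x(S) = 2 + S/S = 2 + 1 = 3)
x(-50)*7 = 3*7 = 21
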